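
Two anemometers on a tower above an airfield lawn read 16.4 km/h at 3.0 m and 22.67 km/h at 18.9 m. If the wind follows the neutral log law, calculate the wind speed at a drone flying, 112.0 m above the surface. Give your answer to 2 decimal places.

28.73 km/h

Log law: V ∝ ln(z/z₀). From the pair, with r = V₁/V₂ = 0.72342,
ln z₀ = (ln z₁ − r·ln z₂)/(1 − r) = (1.0986 − 0.72342×2.9392)/0.27658 = -3.7156 → z₀ = 0.02434 m
V₃ = V₁ · ln(z₃/z₀)/ln(z₁/z₀) = 16.4 × 8.4341/4.8142 = 28.7315 km/h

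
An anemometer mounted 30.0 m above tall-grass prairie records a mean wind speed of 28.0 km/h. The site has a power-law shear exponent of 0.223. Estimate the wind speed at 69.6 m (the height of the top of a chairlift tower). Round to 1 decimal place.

Power-law profile: V₂ = V₁ · (z₂/z₁)^α
V₂ = 28.0 × (69.6/30.0)^0.223 = 28.0 × (2.3200)^0.223
    = 28.0 × 1.2064 = 33.7802 km/h

33.8 km/h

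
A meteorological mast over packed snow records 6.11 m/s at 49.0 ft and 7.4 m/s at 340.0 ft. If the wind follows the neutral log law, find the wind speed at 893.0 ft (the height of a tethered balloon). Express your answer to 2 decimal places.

8.04 m/s

Log law: V ∝ ln(z/z₀). From the pair, with r = V₁/V₂ = 0.82568,
ln z₀ = (ln z₁ − r·ln z₂)/(1 − r) = (3.8918 − 0.82568×5.8289)/0.17432 = -5.2832 → z₀ = 0.005076 ft
V₃ = V₁ · ln(z₃/z₀)/ln(z₁/z₀) = 6.11 × 12.0778/9.1751 = 8.0431 m/s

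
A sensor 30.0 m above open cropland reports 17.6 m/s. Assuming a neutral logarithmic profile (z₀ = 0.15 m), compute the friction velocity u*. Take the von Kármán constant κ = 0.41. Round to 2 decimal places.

Log law: V(z) = (u*/κ) · ln(z/z₀) ⇒ u* = κ · V / ln(z/z₀)
u* = 0.41 × 17.6 / ln(30.0/0.15) = 0.41 × 17.6 / 5.2983
   = 7.2160 / 5.2983 = 1.3619 m/s

u* ≈ 1.36 m/s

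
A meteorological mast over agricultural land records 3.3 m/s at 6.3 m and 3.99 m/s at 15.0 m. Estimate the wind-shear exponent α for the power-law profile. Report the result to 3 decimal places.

Power law: V₂/V₁ = (z₂/z₁)^α ⇒ α = ln(V₂/V₁) / ln(z₂/z₁)
α = ln(3.99/3.3) / ln(15.0/6.3) = ln(1.2091) / ln(2.3810)
  = 0.18987 / 0.86750 = 0.21887

α ≈ 0.219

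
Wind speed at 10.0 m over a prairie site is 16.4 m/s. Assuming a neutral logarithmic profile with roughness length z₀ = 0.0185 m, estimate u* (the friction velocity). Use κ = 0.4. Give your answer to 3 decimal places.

u* ≈ 1.042 m/s

Log law: V(z) = (u*/κ) · ln(z/z₀) ⇒ u* = κ · V / ln(z/z₀)
u* = 0.4 × 16.4 / ln(10.0/0.0185) = 0.4 × 16.4 / 6.2926
   = 6.5600 / 6.2926 = 1.0425 m/s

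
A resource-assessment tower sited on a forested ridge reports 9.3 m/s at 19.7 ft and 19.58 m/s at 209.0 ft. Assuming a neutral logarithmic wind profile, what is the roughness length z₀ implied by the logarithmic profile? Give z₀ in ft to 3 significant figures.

Log law: V(z) ∝ ln(z/z₀). With r = V₁/V₂ = 9.3/19.58 = 0.47497,
r · ln(z₂/z₀) = ln(z₁/z₀) ⇒ ln z₀ = (ln z₁ − r·ln z₂)/(1 − r)
ln z₀ = (2.98062 − 0.47497×5.34233) / 0.52503 = 0.8440
z₀ = exp(0.8440) = 2.326 ft

z₀ ≈ 2.33 ft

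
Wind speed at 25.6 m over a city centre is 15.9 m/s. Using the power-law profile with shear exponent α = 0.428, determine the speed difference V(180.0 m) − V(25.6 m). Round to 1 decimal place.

20.7 m/s

Power law: V₂ = V₁ · (z₂/z₁)^α = 15.9 × (7.0312)^0.428 = 36.6376 m/s
ΔV = 36.6376 − 15.9 = 20.7376 m/s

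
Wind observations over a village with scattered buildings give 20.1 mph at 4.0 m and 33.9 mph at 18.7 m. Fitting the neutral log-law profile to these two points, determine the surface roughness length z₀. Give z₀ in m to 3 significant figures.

Log law: V(z) ∝ ln(z/z₀). With r = V₁/V₂ = 20.1/33.9 = 0.59292,
r · ln(z₂/z₀) = ln(z₁/z₀) ⇒ ln z₀ = (ln z₁ − r·ln z₂)/(1 − r)
ln z₀ = (1.38629 − 0.59292×2.92852) / 0.40708 = -0.8600
z₀ = exp(-0.8600) = 0.4232 m

z₀ ≈ 0.423 m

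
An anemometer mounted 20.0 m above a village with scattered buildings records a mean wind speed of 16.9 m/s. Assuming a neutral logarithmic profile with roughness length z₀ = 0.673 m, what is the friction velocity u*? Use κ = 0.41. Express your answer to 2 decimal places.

Log law: V(z) = (u*/κ) · ln(z/z₀) ⇒ u* = κ · V / ln(z/z₀)
u* = 0.41 × 16.9 / ln(20.0/0.673) = 0.41 × 16.9 / 3.3917
   = 6.9290 / 3.3917 = 2.0429 m/s

u* ≈ 2.04 m/s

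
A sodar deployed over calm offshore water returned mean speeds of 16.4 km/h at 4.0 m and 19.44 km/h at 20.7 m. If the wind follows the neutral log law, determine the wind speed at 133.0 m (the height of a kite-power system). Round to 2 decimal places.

Log law: V ∝ ln(z/z₀). From the pair, with r = V₁/V₂ = 0.84362,
ln z₀ = (ln z₁ − r·ln z₂)/(1 − r) = (1.3863 − 0.84362×3.0301)/0.15638 = -7.4818 → z₀ = 0.0005633 m
V₃ = V₁ · ln(z₃/z₀)/ln(z₁/z₀) = 16.4 × 12.3721/8.8681 = 22.8802 km/h

22.88 km/h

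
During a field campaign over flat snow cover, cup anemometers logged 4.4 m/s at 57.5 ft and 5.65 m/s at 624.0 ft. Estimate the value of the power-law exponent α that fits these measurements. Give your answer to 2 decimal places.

Power law: V₂/V₁ = (z₂/z₁)^α ⇒ α = ln(V₂/V₁) / ln(z₂/z₁)
α = ln(5.65/4.4) / ln(624.0/57.5) = ln(1.2841) / ln(10.8522)
  = 0.25005 / 2.38437 = 0.10487

α ≈ 0.10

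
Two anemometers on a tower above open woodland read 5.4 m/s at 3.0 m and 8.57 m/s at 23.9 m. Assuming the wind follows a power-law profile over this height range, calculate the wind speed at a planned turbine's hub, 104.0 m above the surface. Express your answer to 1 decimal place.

11.9 m/s

First find α: α = ln(V₂/V₁)/ln(z₂/z₁) = ln(8.57/5.4)/ln(23.9/3.0) = 0.46187/2.07527 = 0.2226
Extrapolate from 23.9 m to 104.0 m: V₃ = 8.57 × (104.0/23.9)^0.2226 = 8.57 × 1.3872 = 11.8882 m/s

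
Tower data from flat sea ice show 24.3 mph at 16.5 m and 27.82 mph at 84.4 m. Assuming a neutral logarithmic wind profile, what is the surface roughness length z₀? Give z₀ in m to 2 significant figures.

Log law: V(z) ∝ ln(z/z₀). With r = V₁/V₂ = 24.3/27.82 = 0.87347,
r · ln(z₂/z₀) = ln(z₁/z₀) ⇒ ln z₀ = (ln z₁ − r·ln z₂)/(1 − r)
ln z₀ = (2.80336 − 0.87347×4.43557) / 0.12653 = -8.4644
z₀ = exp(-8.4644) = 0.0002108 m

z₀ ≈ 0.00021 m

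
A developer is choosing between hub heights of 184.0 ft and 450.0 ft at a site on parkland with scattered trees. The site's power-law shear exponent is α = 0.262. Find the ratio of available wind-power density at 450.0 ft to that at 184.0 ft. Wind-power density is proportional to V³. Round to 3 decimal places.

2.020

Speed ratio: V_B/V_A = (z_B/z_A)^α = (450.0/184.0)^0.262 = (2.4457)^0.262 = 1.26404
Power-density ratio: P_B/P_A = (V_B/V_A)³ = (1.26404)³ = 2.01966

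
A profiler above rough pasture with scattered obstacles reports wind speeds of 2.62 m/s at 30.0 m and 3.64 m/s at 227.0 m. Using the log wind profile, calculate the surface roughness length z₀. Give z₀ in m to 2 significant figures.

Log law: V(z) ∝ ln(z/z₀). With r = V₁/V₂ = 2.62/3.64 = 0.71978,
r · ln(z₂/z₀) = ln(z₁/z₀) ⇒ ln z₀ = (ln z₁ − r·ln z₂)/(1 − r)
ln z₀ = (3.40120 − 0.71978×5.42495) / 0.28022 = -1.7971
z₀ = exp(-1.7971) = 0.1658 m

z₀ ≈ 0.17 m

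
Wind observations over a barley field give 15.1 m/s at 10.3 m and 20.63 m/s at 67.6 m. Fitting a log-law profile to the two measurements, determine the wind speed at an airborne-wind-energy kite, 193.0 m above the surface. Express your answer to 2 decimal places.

Log law: V ∝ ln(z/z₀). From the pair, with r = V₁/V₂ = 0.73194,
ln z₀ = (ln z₁ − r·ln z₂)/(1 − r) = (2.3321 − 0.73194×4.2136)/0.26806 = -2.8053 → z₀ = 0.06049 m
V₃ = V₁ · ln(z₃/z₀)/ln(z₁/z₀) = 15.1 × 8.0680/5.1375 = 23.7135 m/s

23.71 m/s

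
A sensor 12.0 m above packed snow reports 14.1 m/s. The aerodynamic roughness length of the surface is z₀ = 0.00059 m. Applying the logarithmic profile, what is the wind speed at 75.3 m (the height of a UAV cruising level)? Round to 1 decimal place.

Log law: V(z) ∝ ln(z/z₀), so V₂/V₁ = ln(z₂/z₀) / ln(z₁/z₀).
ln(75.3/0.00059) = 11.7569, ln(12.0/0.00059) = 9.9203
V₂ = 14.1 × 11.7569/9.9203 = 14.1 × 1.1851 = 16.7104 m/s

16.7 m/s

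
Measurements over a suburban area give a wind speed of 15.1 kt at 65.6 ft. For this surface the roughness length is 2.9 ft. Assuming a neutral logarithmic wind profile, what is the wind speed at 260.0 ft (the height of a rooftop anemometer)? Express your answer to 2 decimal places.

Log law: V(z) ∝ ln(z/z₀), so V₂/V₁ = ln(z₂/z₀) / ln(z₁/z₀).
ln(260.0/2.9) = 4.4960, ln(65.6/2.9) = 3.1189
V₂ = 15.1 × 4.4960/3.1189 = 15.1 × 1.4415 = 21.7673 kt

21.77 kt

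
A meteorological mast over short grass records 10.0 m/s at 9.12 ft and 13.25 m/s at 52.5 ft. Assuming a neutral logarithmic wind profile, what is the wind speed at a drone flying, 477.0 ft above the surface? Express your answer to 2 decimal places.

Log law: V ∝ ln(z/z₀). From the pair, with r = V₁/V₂ = 0.75472,
ln z₀ = (ln z₁ − r·ln z₂)/(1 − r) = (2.2105 − 0.75472×3.9608)/0.24528 = -3.1752 → z₀ = 0.04179 ft
V₃ = V₁ · ln(z₃/z₀)/ln(z₁/z₀) = 10.0 × 9.3427/5.3857 = 17.3474 m/s

17.35 m/s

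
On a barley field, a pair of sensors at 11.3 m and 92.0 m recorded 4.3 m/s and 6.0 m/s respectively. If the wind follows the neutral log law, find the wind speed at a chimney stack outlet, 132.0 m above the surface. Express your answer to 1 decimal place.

6.3 m/s

Log law: V ∝ ln(z/z₀). From the pair, with r = V₁/V₂ = 0.71667,
ln z₀ = (ln z₁ − r·ln z₂)/(1 − r) = (2.4248 − 0.71667×4.5218)/0.28333 = -2.8793 → z₀ = 0.05617 m
V₃ = V₁ · ln(z₃/z₀)/ln(z₁/z₀) = 4.3 × 7.7621/5.3041 = 6.2927 m/s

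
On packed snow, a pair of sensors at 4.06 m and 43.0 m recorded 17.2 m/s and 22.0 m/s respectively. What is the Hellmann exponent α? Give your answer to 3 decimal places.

Power law: V₂/V₁ = (z₂/z₁)^α ⇒ α = ln(V₂/V₁) / ln(z₂/z₁)
α = ln(22.0/17.2) / ln(43.0/4.06) = ln(1.2791) / ln(10.5911)
  = 0.24613 / 2.36002 = 0.10429

α ≈ 0.104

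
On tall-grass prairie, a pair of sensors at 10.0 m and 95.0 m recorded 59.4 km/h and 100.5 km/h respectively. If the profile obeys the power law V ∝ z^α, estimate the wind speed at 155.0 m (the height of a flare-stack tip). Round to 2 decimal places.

112.68 km/h

First find α: α = ln(V₂/V₁)/ln(z₂/z₁) = ln(100.5/59.4)/ln(95.0/10.0) = 0.52586/2.25129 = 0.2336
Extrapolate from 95.0 m to 155.0 m: V₃ = 100.5 × (155.0/95.0)^0.2336 = 100.5 × 1.1211 = 112.6750 km/h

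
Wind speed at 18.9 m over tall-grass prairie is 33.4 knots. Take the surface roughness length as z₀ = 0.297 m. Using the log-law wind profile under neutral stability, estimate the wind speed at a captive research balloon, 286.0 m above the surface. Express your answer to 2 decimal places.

Log law: V(z) ∝ ln(z/z₀), so V₂/V₁ = ln(z₂/z₀) / ln(z₁/z₀).
ln(286.0/0.297) = 6.8700, ln(18.9/0.297) = 4.1532
V₂ = 33.4 × 6.8700/4.1532 = 33.4 × 1.6542 = 55.2488 knots

55.25 knots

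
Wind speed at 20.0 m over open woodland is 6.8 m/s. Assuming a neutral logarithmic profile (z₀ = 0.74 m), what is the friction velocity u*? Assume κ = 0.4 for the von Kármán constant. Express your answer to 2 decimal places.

Log law: V(z) = (u*/κ) · ln(z/z₀) ⇒ u* = κ · V / ln(z/z₀)
u* = 0.4 × 6.8 / ln(20.0/0.74) = 0.4 × 6.8 / 3.2968
   = 2.7200 / 3.2968 = 0.8250 m/s

u* ≈ 0.83 m/s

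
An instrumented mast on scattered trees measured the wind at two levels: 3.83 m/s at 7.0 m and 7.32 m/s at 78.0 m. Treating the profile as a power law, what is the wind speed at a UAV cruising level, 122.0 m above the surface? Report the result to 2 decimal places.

8.25 m/s

First find α: α = ln(V₂/V₁)/ln(z₂/z₁) = ln(7.32/3.83)/ln(78.0/7.0) = 0.64775/2.41080 = 0.2687
Extrapolate from 78.0 m to 122.0 m: V₃ = 7.32 × (122.0/78.0)^0.2687 = 7.32 × 1.1277 = 8.2548 m/s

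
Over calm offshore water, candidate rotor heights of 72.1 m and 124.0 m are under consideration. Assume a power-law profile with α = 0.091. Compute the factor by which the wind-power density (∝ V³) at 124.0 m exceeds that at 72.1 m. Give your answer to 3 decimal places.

Speed ratio: V_B/V_A = (z_B/z_A)^α = (124.0/72.1)^0.091 = (1.7198)^0.091 = 1.05058
Power-density ratio: P_B/P_A = (V_B/V_A)³ = (1.05058)³ = 1.15955

1.160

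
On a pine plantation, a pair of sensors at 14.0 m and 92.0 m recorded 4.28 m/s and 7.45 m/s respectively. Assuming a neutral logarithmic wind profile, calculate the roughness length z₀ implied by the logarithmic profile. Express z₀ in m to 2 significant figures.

z₀ ≈ 1.1 m

Log law: V(z) ∝ ln(z/z₀). With r = V₁/V₂ = 4.28/7.45 = 0.57450,
r · ln(z₂/z₀) = ln(z₁/z₀) ⇒ ln z₀ = (ln z₁ − r·ln z₂)/(1 − r)
ln z₀ = (2.63906 − 0.57450×4.52179) / 0.42550 = 0.0971
z₀ = exp(0.0971) = 1.102 m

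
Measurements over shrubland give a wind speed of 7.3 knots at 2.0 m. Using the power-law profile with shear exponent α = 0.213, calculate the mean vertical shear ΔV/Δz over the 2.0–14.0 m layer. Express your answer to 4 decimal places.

Power law: V₂ = V₁ · (z₂/z₁)^α = 7.3 × (7.0000)^0.213 = 11.0491 knots
ΔV/Δz = (11.0491 − 7.3)/(14.0 − 2.0) = 3.7491/12.0000 = 0.31243 knots/m

0.3124 knots/m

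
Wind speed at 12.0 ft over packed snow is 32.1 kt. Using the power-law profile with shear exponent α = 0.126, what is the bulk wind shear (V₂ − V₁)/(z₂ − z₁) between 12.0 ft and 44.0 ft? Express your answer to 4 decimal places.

0.1784 kt/ft

Power law: V₂ = V₁ · (z₂/z₁)^α = 32.1 × (3.6667)^0.126 = 37.8097 kt
ΔV/Δz = (37.8097 − 32.1)/(44.0 − 12.0) = 5.7097/32.0000 = 0.17843 kt/ft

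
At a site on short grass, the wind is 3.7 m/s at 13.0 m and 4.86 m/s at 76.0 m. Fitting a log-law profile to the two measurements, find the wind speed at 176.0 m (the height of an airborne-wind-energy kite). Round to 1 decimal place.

Log law: V ∝ ln(z/z₀). From the pair, with r = V₁/V₂ = 0.76132,
ln z₀ = (ln z₁ − r·ln z₂)/(1 − r) = (2.5649 − 0.76132×4.3307)/0.23868 = -3.0673 → z₀ = 0.04655 m
V₃ = V₁ · ln(z₃/z₀)/ln(z₁/z₀) = 3.7 × 8.2378/5.6322 = 5.4117 m/s

5.4 m/s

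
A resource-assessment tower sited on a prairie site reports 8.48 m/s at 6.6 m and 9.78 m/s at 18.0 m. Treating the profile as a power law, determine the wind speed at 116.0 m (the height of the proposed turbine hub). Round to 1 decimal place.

12.7 m/s

First find α: α = ln(V₂/V₁)/ln(z₂/z₁) = ln(9.78/8.48)/ln(18.0/6.6) = 0.14263/1.00330 = 0.1422
Extrapolate from 18.0 m to 116.0 m: V₃ = 9.78 × (116.0/18.0)^0.1422 = 9.78 × 1.3033 = 12.7460 m/s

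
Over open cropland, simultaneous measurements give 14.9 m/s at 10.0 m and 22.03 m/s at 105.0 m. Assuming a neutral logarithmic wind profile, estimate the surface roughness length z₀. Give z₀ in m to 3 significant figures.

z₀ ≈ 0.0734 m

Log law: V(z) ∝ ln(z/z₀). With r = V₁/V₂ = 14.9/22.03 = 0.67635,
r · ln(z₂/z₀) = ln(z₁/z₀) ⇒ ln z₀ = (ln z₁ − r·ln z₂)/(1 − r)
ln z₀ = (2.30259 − 0.67635×4.65396) / 0.32365 = -2.6112
z₀ = exp(-2.6112) = 0.07344 m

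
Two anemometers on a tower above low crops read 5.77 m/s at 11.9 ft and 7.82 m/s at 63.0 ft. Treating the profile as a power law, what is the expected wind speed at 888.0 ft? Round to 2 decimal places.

First find α: α = ln(V₂/V₁)/ln(z₂/z₁) = ln(7.82/5.77)/ln(63.0/11.9) = 0.30401/1.66660 = 0.1824
Extrapolate from 63.0 ft to 888.0 ft: V₃ = 7.82 × (888.0/63.0)^0.1824 = 7.82 × 1.6203 = 12.6711 m/s

12.67 m/s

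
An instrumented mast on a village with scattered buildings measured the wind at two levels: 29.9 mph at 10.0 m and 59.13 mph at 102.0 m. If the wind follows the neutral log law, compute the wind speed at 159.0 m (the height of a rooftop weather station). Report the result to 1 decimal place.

64.7 mph

Log law: V ∝ ln(z/z₀). From the pair, with r = V₁/V₂ = 0.50567,
ln z₀ = (ln z₁ − r·ln z₂)/(1 − r) = (2.3026 − 0.50567×4.6250)/0.49433 = -0.0730 → z₀ = 0.9296 m
V₃ = V₁ · ln(z₃/z₀)/ln(z₁/z₀) = 29.9 × 5.1419/2.3756 = 64.7174 mph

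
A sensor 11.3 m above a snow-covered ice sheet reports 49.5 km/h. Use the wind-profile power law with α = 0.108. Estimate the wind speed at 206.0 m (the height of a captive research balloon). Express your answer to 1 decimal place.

67.7 km/h

Power-law profile: V₂ = V₁ · (z₂/z₁)^α
V₂ = 49.5 × (206.0/11.3)^0.108 = 49.5 × (18.2301)^0.108
    = 49.5 × 1.3682 = 67.7283 km/h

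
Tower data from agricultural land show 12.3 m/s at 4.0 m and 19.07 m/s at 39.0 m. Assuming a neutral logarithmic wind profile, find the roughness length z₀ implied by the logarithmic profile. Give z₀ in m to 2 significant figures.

Log law: V(z) ∝ ln(z/z₀). With r = V₁/V₂ = 12.3/19.07 = 0.64499,
r · ln(z₂/z₀) = ln(z₁/z₀) ⇒ ln z₀ = (ln z₁ − r·ln z₂)/(1 − r)
ln z₀ = (1.38629 − 0.64499×3.66356) / 0.35501 = -2.7511
z₀ = exp(-2.7511) = 0.06386 m

z₀ ≈ 0.064 m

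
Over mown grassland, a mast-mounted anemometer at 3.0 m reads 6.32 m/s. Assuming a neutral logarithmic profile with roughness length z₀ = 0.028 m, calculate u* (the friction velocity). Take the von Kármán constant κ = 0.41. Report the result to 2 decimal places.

Log law: V(z) = (u*/κ) · ln(z/z₀) ⇒ u* = κ · V / ln(z/z₀)
u* = 0.41 × 6.32 / ln(3.0/0.028) = 0.41 × 6.32 / 4.6742
   = 2.5912 / 4.6742 = 0.5544 m/s

u* ≈ 0.55 m/s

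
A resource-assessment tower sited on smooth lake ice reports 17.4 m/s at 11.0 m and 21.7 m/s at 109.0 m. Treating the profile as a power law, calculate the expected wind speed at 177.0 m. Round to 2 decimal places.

First find α: α = ln(V₂/V₁)/ln(z₂/z₁) = ln(21.7/17.4)/ln(109.0/11.0) = 0.22084/2.29345 = 0.0963
Extrapolate from 109.0 m to 177.0 m: V₃ = 21.7 × (177.0/109.0)^0.0963 = 21.7 × 1.0478 = 22.7370 m/s

22.74 m/s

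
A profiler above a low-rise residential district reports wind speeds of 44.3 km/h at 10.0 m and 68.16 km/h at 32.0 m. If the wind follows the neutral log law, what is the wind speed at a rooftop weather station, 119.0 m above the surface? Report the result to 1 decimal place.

95.1 km/h

Log law: V ∝ ln(z/z₀). From the pair, with r = V₁/V₂ = 0.64994,
ln z₀ = (ln z₁ − r·ln z₂)/(1 − r) = (2.3026 − 0.64994×3.4657)/0.35006 = 0.1430 → z₀ = 1.154 m
V₃ = V₁ · ln(z₃/z₀)/ln(z₁/z₀) = 44.3 × 4.6361/2.1596 = 95.1018 km/h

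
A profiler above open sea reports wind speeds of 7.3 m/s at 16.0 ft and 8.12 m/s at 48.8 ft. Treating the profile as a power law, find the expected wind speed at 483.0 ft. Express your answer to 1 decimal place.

10.1 m/s

First find α: α = ln(V₂/V₁)/ln(z₂/z₁) = ln(8.12/7.3)/ln(48.8/16.0) = 0.10646/1.11514 = 0.0955
Extrapolate from 48.8 ft to 483.0 ft: V₃ = 8.12 × (483.0/48.8)^0.0955 = 8.12 × 1.2446 = 10.1063 m/s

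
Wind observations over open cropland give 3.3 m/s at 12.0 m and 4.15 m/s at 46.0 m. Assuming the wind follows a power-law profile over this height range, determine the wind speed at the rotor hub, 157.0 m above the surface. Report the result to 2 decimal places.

First find α: α = ln(V₂/V₁)/ln(z₂/z₁) = ln(4.15/3.3)/ln(46.0/12.0) = 0.22919/1.34373 = 0.1706
Extrapolate from 46.0 m to 157.0 m: V₃ = 4.15 × (157.0/46.0)^0.1706 = 4.15 × 1.2329 = 5.1166 m/s

5.12 m/s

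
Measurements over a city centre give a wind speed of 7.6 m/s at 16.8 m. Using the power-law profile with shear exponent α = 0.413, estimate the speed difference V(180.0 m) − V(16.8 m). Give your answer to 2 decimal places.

12.64 m/s

Power law: V₂ = V₁ · (z₂/z₁)^α = 7.6 × (10.7143)^0.413 = 20.2390 m/s
ΔV = 20.2390 − 7.6 = 12.6390 m/s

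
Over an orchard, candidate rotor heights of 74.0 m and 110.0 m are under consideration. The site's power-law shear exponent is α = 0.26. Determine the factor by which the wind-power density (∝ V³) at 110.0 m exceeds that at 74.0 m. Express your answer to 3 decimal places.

1.362

Speed ratio: V_B/V_A = (z_B/z_A)^α = (110.0/74.0)^0.26 = (1.4865)^0.26 = 1.10857
Power-density ratio: P_B/P_A = (V_B/V_A)³ = (1.10857)³ = 1.36234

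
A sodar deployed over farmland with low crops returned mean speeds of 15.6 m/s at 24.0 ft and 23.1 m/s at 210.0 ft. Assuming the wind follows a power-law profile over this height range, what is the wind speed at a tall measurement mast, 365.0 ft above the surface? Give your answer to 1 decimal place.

25.5 m/s

First find α: α = ln(V₂/V₁)/ln(z₂/z₁) = ln(23.1/15.6)/ln(210.0/24.0) = 0.39256/2.16905 = 0.1810
Extrapolate from 210.0 ft to 365.0 ft: V₃ = 23.1 × (365.0/210.0)^0.1810 = 23.1 × 1.1052 = 25.5306 m/s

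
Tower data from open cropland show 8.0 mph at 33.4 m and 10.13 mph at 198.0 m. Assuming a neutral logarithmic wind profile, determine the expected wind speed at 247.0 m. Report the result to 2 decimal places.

10.39 mph

Log law: V ∝ ln(z/z₀). From the pair, with r = V₁/V₂ = 0.78973,
ln z₀ = (ln z₁ − r·ln z₂)/(1 − r) = (3.5086 − 0.78973×5.2883)/0.21027 = -3.1758 → z₀ = 0.04176 m
V₃ = V₁ · ln(z₃/z₀)/ln(z₁/z₀) = 8.0 × 8.6852/6.6844 = 10.3946 mph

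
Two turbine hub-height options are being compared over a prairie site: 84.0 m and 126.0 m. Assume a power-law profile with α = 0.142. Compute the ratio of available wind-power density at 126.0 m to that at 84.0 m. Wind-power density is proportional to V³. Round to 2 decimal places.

1.19

Speed ratio: V_B/V_A = (z_B/z_A)^α = (126.0/84.0)^0.142 = (1.5000)^0.142 = 1.05927
Power-density ratio: P_B/P_A = (V_B/V_A)³ = (1.05927)³ = 1.18854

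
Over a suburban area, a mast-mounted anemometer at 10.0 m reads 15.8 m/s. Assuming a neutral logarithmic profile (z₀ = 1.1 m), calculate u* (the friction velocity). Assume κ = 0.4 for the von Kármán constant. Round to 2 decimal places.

u* ≈ 2.86 m/s

Log law: V(z) = (u*/κ) · ln(z/z₀) ⇒ u* = κ · V / ln(z/z₀)
u* = 0.4 × 15.8 / ln(10.0/1.1) = 0.4 × 15.8 / 2.2073
   = 6.3200 / 2.2073 = 2.8633 m/s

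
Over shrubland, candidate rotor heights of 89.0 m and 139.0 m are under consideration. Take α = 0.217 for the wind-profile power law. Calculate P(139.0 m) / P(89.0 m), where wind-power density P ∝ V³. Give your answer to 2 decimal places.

Speed ratio: V_B/V_A = (z_B/z_A)^α = (139.0/89.0)^0.217 = (1.5618)^0.217 = 1.10158
Power-density ratio: P_B/P_A = (V_B/V_A)³ = (1.10158)³ = 1.33675

1.34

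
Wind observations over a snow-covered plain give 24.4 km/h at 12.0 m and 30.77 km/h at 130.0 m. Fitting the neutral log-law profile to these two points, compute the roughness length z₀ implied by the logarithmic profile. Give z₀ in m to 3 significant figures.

z₀ ≈ 0.00130 m

Log law: V(z) ∝ ln(z/z₀). With r = V₁/V₂ = 24.4/30.77 = 0.79298,
r · ln(z₂/z₀) = ln(z₁/z₀) ⇒ ln z₀ = (ln z₁ − r·ln z₂)/(1 − r)
ln z₀ = (2.48491 − 0.79298×4.86753) / 0.20702 = -6.6416
z₀ = exp(-6.6416) = 0.001305 m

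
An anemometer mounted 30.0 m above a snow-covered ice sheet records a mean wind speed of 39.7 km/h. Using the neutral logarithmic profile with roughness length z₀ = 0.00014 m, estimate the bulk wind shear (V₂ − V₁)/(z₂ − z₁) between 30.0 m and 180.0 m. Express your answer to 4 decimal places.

0.0386 km/h/m

Log law: V₂ = V₁ · ln(z₂/z₀)/ln(z₁/z₀) = 39.7 × 14.0668/12.2751 = 45.4949 km/h
ΔV/Δz = (45.4949 − 39.7)/(180.0 − 30.0) = 5.7949/150.0000 = 0.03863 km/h/m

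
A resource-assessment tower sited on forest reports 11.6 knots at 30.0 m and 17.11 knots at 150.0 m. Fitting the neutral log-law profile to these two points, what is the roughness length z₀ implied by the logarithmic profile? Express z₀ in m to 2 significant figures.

z₀ ≈ 1.0 m

Log law: V(z) ∝ ln(z/z₀). With r = V₁/V₂ = 11.6/17.11 = 0.67797,
r · ln(z₂/z₀) = ln(z₁/z₀) ⇒ ln z₀ = (ln z₁ − r·ln z₂)/(1 − r)
ln z₀ = (3.40120 − 0.67797×5.01064) / 0.32203 = 0.0129
z₀ = exp(0.0129) = 1.013 m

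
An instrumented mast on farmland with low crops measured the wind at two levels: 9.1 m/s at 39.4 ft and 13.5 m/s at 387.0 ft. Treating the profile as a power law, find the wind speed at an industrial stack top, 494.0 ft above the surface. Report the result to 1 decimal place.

14.1 m/s

First find α: α = ln(V₂/V₁)/ln(z₂/z₁) = ln(13.5/9.1)/ln(387.0/39.4) = 0.39442/2.28466 = 0.1726
Extrapolate from 387.0 ft to 494.0 ft: V₃ = 13.5 × (494.0/387.0)^0.1726 = 13.5 × 1.0430 = 14.0811 m/s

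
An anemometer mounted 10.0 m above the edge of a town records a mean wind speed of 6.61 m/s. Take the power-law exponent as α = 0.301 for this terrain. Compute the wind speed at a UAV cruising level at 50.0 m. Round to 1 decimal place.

Power-law profile: V₂ = V₁ · (z₂/z₁)^α
V₂ = 6.61 × (50.0/10.0)^0.301 = 6.61 × (5.0000)^0.301
    = 6.61 × 1.6233 = 10.7298 m/s

10.7 m/s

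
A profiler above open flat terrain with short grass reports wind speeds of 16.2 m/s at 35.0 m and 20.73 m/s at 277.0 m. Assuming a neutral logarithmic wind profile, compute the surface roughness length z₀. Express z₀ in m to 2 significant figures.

z₀ ≈ 0.021 m

Log law: V(z) ∝ ln(z/z₀). With r = V₁/V₂ = 16.2/20.73 = 0.78148,
r · ln(z₂/z₀) = ln(z₁/z₀) ⇒ ln z₀ = (ln z₁ − r·ln z₂)/(1 − r)
ln z₀ = (3.55535 − 0.78148×5.62402) / 0.21852 = -3.8425
z₀ = exp(-3.8425) = 0.02144 m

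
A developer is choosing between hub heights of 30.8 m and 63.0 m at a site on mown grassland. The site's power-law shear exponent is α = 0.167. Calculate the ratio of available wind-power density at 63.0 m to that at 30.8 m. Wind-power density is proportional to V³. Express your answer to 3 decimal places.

1.431

Speed ratio: V_B/V_A = (z_B/z_A)^α = (63.0/30.8)^0.167 = (2.0455)^0.167 = 1.12694
Power-density ratio: P_B/P_A = (V_B/V_A)³ = (1.12694)³ = 1.43122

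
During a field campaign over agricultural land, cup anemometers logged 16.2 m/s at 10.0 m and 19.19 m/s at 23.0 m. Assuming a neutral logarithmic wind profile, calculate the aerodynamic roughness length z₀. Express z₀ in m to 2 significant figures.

Log law: V(z) ∝ ln(z/z₀). With r = V₁/V₂ = 16.2/19.19 = 0.84419,
r · ln(z₂/z₀) = ln(z₁/z₀) ⇒ ln z₀ = (ln z₁ − r·ln z₂)/(1 − r)
ln z₀ = (2.30259 − 0.84419×3.13549) / 0.15581 = -2.2102
z₀ = exp(-2.2102) = 0.1097 m

z₀ ≈ 0.11 m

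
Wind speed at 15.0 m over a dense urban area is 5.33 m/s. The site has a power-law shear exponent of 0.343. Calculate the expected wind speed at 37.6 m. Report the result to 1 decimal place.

Power-law profile: V₂ = V₁ · (z₂/z₁)^α
V₂ = 5.33 × (37.6/15.0)^0.343 = 5.33 × (2.5067)^0.343
    = 5.33 × 1.3705 = 7.3050 m/s

7.3 m/s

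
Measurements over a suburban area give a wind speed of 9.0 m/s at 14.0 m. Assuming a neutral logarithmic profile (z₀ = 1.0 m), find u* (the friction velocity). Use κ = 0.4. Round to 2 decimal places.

u* ≈ 1.36 m/s

Log law: V(z) = (u*/κ) · ln(z/z₀) ⇒ u* = κ · V / ln(z/z₀)
u* = 0.4 × 9.0 / ln(14.0/1.0) = 0.4 × 9.0 / 2.6391
   = 3.6000 / 2.6391 = 1.3641 m/s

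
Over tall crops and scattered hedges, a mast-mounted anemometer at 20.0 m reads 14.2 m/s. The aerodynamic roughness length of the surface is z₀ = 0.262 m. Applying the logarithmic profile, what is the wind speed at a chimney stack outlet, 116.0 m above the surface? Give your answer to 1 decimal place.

20.0 m/s

Log law: V(z) ∝ ln(z/z₀), so V₂/V₁ = ln(z₂/z₀) / ln(z₁/z₀).
ln(116.0/0.262) = 6.0930, ln(20.0/0.262) = 4.3351
V₂ = 14.2 × 6.0930/4.3351 = 14.2 × 1.4055 = 19.9580 m/s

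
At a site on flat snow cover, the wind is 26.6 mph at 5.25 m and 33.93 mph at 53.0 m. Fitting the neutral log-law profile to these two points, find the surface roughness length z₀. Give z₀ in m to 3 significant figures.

z₀ ≈ 0.00119 m

Log law: V(z) ∝ ln(z/z₀). With r = V₁/V₂ = 26.6/33.93 = 0.78397,
r · ln(z₂/z₀) = ln(z₁/z₀) ⇒ ln z₀ = (ln z₁ − r·ln z₂)/(1 − r)
ln z₀ = (1.65823 − 0.78397×3.97029) / 0.21603 = -6.7321
z₀ = exp(-6.7321) = 0.001192 m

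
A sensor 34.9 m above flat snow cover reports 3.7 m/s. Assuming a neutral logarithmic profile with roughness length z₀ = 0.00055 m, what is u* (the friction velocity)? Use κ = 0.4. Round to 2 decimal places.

Log law: V(z) = (u*/κ) · ln(z/z₀) ⇒ u* = κ · V / ln(z/z₀)
u* = 0.4 × 3.7 / ln(34.9/0.00055) = 0.4 × 3.7 / 11.0581
   = 1.4800 / 11.0581 = 0.1338 m/s

u* ≈ 0.13 m/s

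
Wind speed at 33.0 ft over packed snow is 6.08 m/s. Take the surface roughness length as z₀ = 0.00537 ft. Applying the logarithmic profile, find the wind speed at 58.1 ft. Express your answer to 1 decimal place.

6.5 m/s

Log law: V(z) ∝ ln(z/z₀), so V₂/V₁ = ln(z₂/z₀) / ln(z₁/z₀).
ln(58.1/0.00537) = 9.2891, ln(33.0/0.00537) = 8.7234
V₂ = 6.08 × 9.2891/8.7234 = 6.08 × 1.0648 = 6.4742 m/s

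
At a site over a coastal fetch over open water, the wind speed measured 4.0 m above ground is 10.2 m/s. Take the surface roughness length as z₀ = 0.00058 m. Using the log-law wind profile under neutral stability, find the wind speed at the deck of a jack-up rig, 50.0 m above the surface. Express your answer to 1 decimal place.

13.1 m/s

Log law: V(z) ∝ ln(z/z₀), so V₂/V₁ = ln(z₂/z₀) / ln(z₁/z₀).
ln(50.0/0.00058) = 11.3645, ln(4.0/0.00058) = 8.8388
V₂ = 10.2 × 11.3645/8.8388 = 10.2 × 1.2858 = 13.1147 m/s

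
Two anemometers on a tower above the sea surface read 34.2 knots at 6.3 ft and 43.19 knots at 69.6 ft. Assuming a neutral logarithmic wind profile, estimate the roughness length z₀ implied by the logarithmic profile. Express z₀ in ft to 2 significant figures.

z₀ ≈ 0.00068 ft

Log law: V(z) ∝ ln(z/z₀). With r = V₁/V₂ = 34.2/43.19 = 0.79185,
r · ln(z₂/z₀) = ln(z₁/z₀) ⇒ ln z₀ = (ln z₁ − r·ln z₂)/(1 − r)
ln z₀ = (1.84055 − 0.79185×4.24276) / 0.20815 = -7.2980
z₀ = exp(-7.2980) = 0.0006769 ft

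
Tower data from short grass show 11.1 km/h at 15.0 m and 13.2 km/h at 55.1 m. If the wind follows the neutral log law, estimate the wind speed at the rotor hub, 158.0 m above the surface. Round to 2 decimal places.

14.90 km/h

Log law: V ∝ ln(z/z₀). From the pair, with r = V₁/V₂ = 0.84091,
ln z₀ = (ln z₁ − r·ln z₂)/(1 − r) = (2.7081 − 0.84091×4.0091)/0.15909 = -4.1692 → z₀ = 0.01546 m
V₃ = V₁ · ln(z₃/z₀)/ln(z₁/z₀) = 11.1 × 9.2318/6.8772 = 14.9003 km/h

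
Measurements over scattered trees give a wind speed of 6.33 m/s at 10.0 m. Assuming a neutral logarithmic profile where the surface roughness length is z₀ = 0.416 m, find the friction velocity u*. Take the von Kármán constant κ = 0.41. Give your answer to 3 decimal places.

u* ≈ 0.816 m/s

Log law: V(z) = (u*/κ) · ln(z/z₀) ⇒ u* = κ · V / ln(z/z₀)
u* = 0.41 × 6.33 / ln(10.0/0.416) = 0.41 × 6.33 / 3.1797
   = 2.5953 / 3.1797 = 0.8162 m/s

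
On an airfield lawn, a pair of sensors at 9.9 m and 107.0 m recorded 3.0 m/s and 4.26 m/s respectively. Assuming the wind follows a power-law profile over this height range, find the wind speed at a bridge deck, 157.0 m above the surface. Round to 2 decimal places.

First find α: α = ln(V₂/V₁)/ln(z₂/z₁) = ln(4.26/3.0)/ln(107.0/9.9) = 0.35066/2.38029 = 0.1473
Extrapolate from 107.0 m to 157.0 m: V₃ = 4.26 × (157.0/107.0)^0.1473 = 4.26 × 1.0581 = 4.5075 m/s

4.51 m/s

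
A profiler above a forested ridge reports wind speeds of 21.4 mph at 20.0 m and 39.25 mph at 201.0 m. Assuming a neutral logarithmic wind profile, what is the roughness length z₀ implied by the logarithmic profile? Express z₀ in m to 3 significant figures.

Log law: V(z) ∝ ln(z/z₀). With r = V₁/V₂ = 21.4/39.25 = 0.54522,
r · ln(z₂/z₀) = ln(z₁/z₀) ⇒ ln z₀ = (ln z₁ − r·ln z₂)/(1 − r)
ln z₀ = (2.99573 − 0.54522×5.30330) / 0.45478 = 0.2292
z₀ = exp(0.2292) = 1.258 m

z₀ ≈ 1.26 m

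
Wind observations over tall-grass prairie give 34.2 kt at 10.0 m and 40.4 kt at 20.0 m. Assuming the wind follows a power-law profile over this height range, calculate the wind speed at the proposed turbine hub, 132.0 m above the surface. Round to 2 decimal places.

First find α: α = ln(V₂/V₁)/ln(z₂/z₁) = ln(40.4/34.2)/ln(20.0/10.0) = 0.16660/0.69315 = 0.2404
Extrapolate from 20.0 m to 132.0 m: V₃ = 40.4 × (132.0/20.0)^0.2404 = 40.4 × 1.5739 = 63.5867 kt

63.59 kt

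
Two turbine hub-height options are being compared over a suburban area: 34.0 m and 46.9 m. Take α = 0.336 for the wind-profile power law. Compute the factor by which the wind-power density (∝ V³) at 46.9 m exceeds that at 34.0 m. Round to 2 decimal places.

1.38

Speed ratio: V_B/V_A = (z_B/z_A)^α = (46.9/34.0)^0.336 = (1.3794)^0.336 = 1.11413
Power-density ratio: P_B/P_A = (V_B/V_A)³ = (1.11413)³ = 1.38297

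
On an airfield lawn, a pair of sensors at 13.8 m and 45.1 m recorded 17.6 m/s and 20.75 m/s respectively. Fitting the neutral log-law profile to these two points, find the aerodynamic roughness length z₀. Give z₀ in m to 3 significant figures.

Log law: V(z) ∝ ln(z/z₀). With r = V₁/V₂ = 17.6/20.75 = 0.84819,
r · ln(z₂/z₀) = ln(z₁/z₀) ⇒ ln z₀ = (ln z₁ − r·ln z₂)/(1 − r)
ln z₀ = (2.62467 − 0.84819×3.80888) / 0.15181 = -3.9919
z₀ = exp(-3.9919) = 0.01846 m

z₀ ≈ 0.0185 m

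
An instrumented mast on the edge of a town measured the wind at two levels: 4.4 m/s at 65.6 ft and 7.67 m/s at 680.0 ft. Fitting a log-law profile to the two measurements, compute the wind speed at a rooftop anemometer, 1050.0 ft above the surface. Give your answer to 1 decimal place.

Log law: V ∝ ln(z/z₀). From the pair, with r = V₁/V₂ = 0.57366,
ln z₀ = (ln z₁ − r·ln z₂)/(1 − r) = (4.1836 − 0.57366×6.5221)/0.42634 = 1.0369 → z₀ = 2.821 ft
V₃ = V₁ · ln(z₃/z₀)/ln(z₁/z₀) = 4.4 × 5.9196/3.1466 = 8.2775 m/s

8.3 m/s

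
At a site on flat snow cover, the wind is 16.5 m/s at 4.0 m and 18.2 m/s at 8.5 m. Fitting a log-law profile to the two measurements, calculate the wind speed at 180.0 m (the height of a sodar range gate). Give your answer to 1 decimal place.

Log law: V ∝ ln(z/z₀). From the pair, with r = V₁/V₂ = 0.90659,
ln z₀ = (ln z₁ − r·ln z₂)/(1 − r) = (1.3863 − 0.90659×2.1401)/0.09341 = -5.9297 → z₀ = 0.002659 m
V₃ = V₁ · ln(z₃/z₀)/ln(z₁/z₀) = 16.5 × 11.1227/7.3160 = 25.0853 m/s

25.1 m/s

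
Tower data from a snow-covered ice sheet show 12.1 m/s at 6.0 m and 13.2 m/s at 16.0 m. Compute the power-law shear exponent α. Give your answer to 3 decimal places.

α ≈ 0.089

Power law: V₂/V₁ = (z₂/z₁)^α ⇒ α = ln(V₂/V₁) / ln(z₂/z₁)
α = ln(13.2/12.1) / ln(16.0/6.0) = ln(1.0909) / ln(2.6667)
  = 0.08701 / 0.98083 = 0.08871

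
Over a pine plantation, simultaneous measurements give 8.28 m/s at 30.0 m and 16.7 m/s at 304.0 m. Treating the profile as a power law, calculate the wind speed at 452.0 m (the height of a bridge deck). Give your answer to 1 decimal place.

18.8 m/s

First find α: α = ln(V₂/V₁)/ln(z₂/z₁) = ln(16.7/8.28)/ln(304.0/30.0) = 0.70157/2.31583 = 0.3029
Extrapolate from 304.0 m to 452.0 m: V₃ = 16.7 × (452.0/304.0)^0.3029 = 16.7 × 1.1277 = 18.8323 m/s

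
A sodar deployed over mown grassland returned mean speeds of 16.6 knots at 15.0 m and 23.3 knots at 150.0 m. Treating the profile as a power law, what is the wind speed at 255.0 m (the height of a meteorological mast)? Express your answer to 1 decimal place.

25.2 knots

First find α: α = ln(V₂/V₁)/ln(z₂/z₁) = ln(23.3/16.6)/ln(150.0/15.0) = 0.33905/2.30259 = 0.1472
Extrapolate from 150.0 m to 255.0 m: V₃ = 23.3 × (255.0/150.0)^0.1472 = 23.3 × 1.0813 = 25.1935 knots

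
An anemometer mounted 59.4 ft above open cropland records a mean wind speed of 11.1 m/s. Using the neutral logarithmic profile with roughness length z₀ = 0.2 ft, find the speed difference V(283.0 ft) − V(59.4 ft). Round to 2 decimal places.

3.04 m/s

Log law: V₂ = V₁ · ln(z₂/z₀)/ln(z₁/z₀) = 11.1 × 7.2549/5.6937 = 14.1435 m/s
ΔV = 14.1435 − 11.1 = 3.0435 m/s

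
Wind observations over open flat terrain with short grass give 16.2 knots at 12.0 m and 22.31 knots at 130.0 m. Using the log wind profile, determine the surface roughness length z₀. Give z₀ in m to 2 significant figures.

Log law: V(z) ∝ ln(z/z₀). With r = V₁/V₂ = 16.2/22.31 = 0.72613,
r · ln(z₂/z₀) = ln(z₁/z₀) ⇒ ln z₀ = (ln z₁ − r·ln z₂)/(1 − r)
ln z₀ = (2.48491 − 0.72613×4.86753) / 0.27387 = -3.8324
z₀ = exp(-3.8324) = 0.02166 m

z₀ ≈ 0.022 m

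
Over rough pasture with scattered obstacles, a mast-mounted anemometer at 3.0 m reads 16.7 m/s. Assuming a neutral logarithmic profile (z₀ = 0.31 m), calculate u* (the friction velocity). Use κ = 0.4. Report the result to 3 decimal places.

u* ≈ 2.943 m/s

Log law: V(z) = (u*/κ) · ln(z/z₀) ⇒ u* = κ · V / ln(z/z₀)
u* = 0.4 × 16.7 / ln(3.0/0.31) = 0.4 × 16.7 / 2.2698
   = 6.6800 / 2.2698 = 2.9430 m/s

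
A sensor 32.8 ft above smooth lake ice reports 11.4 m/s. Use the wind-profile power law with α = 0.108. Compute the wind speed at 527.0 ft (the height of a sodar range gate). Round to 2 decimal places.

Power-law profile: V₂ = V₁ · (z₂/z₁)^α
V₂ = 11.4 × (527.0/32.8)^0.108 = 11.4 × (16.0671)^0.108
    = 11.4 × 1.3497 = 15.3867 m/s

15.39 m/s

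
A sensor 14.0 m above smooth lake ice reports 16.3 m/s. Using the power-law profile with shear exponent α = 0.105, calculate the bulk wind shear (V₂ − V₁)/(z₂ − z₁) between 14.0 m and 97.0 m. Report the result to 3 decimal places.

0.044 m/s/m

Power law: V₂ = V₁ · (z₂/z₁)^α = 16.3 × (6.9286)^0.105 = 19.9735 m/s
ΔV/Δz = (19.9735 − 16.3)/(97.0 − 14.0) = 3.6735/83.0000 = 0.04426 m/s/m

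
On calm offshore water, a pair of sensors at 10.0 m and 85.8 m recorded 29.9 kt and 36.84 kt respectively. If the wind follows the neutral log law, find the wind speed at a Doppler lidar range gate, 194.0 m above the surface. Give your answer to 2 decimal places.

Log law: V ∝ ln(z/z₀). From the pair, with r = V₁/V₂ = 0.81162,
ln z₀ = (ln z₁ − r·ln z₂)/(1 − r) = (2.3026 − 0.81162×4.4520)/0.18838 = -6.9579 → z₀ = 0.0009510 m
V₃ = V₁ · ln(z₃/z₀)/ln(z₁/z₀) = 29.9 × 12.2258/9.2605 = 39.4741 kt

39.47 kt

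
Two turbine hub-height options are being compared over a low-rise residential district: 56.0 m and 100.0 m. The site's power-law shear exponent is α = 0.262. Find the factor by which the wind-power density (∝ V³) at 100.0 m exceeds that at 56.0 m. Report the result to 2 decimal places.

1.58

Speed ratio: V_B/V_A = (z_B/z_A)^α = (100.0/56.0)^0.262 = (1.7857)^0.262 = 1.16406
Power-density ratio: P_B/P_A = (V_B/V_A)³ = (1.16406)³ = 1.57734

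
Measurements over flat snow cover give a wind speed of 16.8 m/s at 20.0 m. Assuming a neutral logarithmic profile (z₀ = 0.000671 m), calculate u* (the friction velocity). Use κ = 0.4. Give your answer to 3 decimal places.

u* ≈ 0.652 m/s

Log law: V(z) = (u*/κ) · ln(z/z₀) ⇒ u* = κ · V / ln(z/z₀)
u* = 0.4 × 16.8 / ln(20.0/0.000671) = 0.4 × 16.8 / 10.3025
   = 6.7200 / 10.3025 = 0.6523 m/s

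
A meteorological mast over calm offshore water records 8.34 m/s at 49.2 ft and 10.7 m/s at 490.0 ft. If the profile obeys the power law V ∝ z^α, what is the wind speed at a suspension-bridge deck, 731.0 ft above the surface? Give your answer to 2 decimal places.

First find α: α = ln(V₂/V₁)/ln(z₂/z₁) = ln(10.7/8.34)/ln(490.0/49.2) = 0.24918/2.29851 = 0.1084
Extrapolate from 490.0 ft to 731.0 ft: V₃ = 10.7 × (731.0/490.0)^0.1084 = 10.7 × 1.0443 = 11.1742 m/s

11.17 m/s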